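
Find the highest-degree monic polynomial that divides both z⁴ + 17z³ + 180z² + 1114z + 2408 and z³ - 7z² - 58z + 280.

Repeated division with remainder:
  z⁴ + 17z³ + 180z² + 1114z + 2408 = (z + 24)(z³ - 7z² - 58z + 280) + (406z² + 2226z - 4312)
  z³ - 7z² - 58z + 280 = ((1/406)z - 181/5887)(406z² + 2226z - 4312) + ((17712/841)z + 123984/841)
  406z² + 2226z - 4312 = ((170723/8856)z - 64757/2214)((17712/841)z + 123984/841) + (0)
Last nonzero remainder: (17712/841)z + 123984/841. Dividing through by 17712/841 gives the monic gcd z + 7.

z + 7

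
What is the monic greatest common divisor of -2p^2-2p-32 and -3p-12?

Repeated division with remainder:
  -2p^2-2p-32 = ((2/3)p-2)(-3p-12) + (-56)
  -3p-12 = ((3/56)p+3/14)(-56) + (0)
The last nonzero remainder is the constant -56, so the polynomials are coprime and gcd = 1.

1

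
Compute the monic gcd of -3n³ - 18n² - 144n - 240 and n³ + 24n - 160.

Apply the Euclidean algorithm:
  -3n³ - 18n² - 144n - 240 = (-3)(n³ + 24n - 160) + (-18n² - 72n - 720)
  n³ + 24n - 160 = (-(1/18)n + 2/9)(-18n² - 72n - 720) + (0)
Last nonzero remainder: -18n² - 72n - 720. Dividing through by -18 gives the monic gcd n² + 4n + 40.

n² + 4n + 40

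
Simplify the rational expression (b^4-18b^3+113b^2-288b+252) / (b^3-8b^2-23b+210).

Apply the Euclidean algorithm:
  b^4-18b^3+113b^2-288b+252 = (b-10)(b^3-8b^2-23b+210) + (56b^2-728b+2352)
  b^3-8b^2-23b+210 = ((1/56)b+5/56)(56b^2-728b+2352) + (0)
Last nonzero remainder: 56b^2-728b+2352. Dividing through by 56 gives the monic gcd b^2-13b+42.
Cancel b^2-13b+42 from numerator and denominator to get the reduced form.

(b^2-5b+6)/(b+5)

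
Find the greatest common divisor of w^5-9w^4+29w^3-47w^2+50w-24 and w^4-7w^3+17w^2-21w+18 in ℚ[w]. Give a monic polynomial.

Repeated division with remainder:
  w^5-9w^4+29w^3-47w^2+50w-24 = (w-2)(w^4-7w^3+17w^2-21w+18) + (-2w^3+8w^2-10w+12)
  w^4-7w^3+17w^2-21w+18 = (-(1/2)w+3/2)(-2w^3+8w^2-10w+12) + (0)
Last nonzero remainder: -2w^3+8w^2-10w+12. Dividing through by -2 gives the monic gcd w^3-4w^2+5w-6.

w^3-4w^2+5w-6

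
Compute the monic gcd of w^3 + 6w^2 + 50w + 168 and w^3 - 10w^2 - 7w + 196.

Apply the Euclidean algorithm:
  w^3 + 6w^2 + 50w + 168 = (w^3 - 10w^2 - 7w + 196) + (16w^2 + 57w - 28)
  w^3 - 10w^2 - 7w + 196 = ((1/16)w - 217/256)(16w^2 + 57w - 28) + ((11025/256)w + 11025/64)
  16w^2 + 57w - 28 = ((4096/11025)w - 256/1575)((11025/256)w + 11025/64) + (0)
Last nonzero remainder: (11025/256)w + 11025/64. Dividing through by 11025/256 gives the monic gcd w + 4.

w + 4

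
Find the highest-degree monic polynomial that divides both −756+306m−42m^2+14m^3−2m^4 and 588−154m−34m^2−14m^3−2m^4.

21+2m+m^2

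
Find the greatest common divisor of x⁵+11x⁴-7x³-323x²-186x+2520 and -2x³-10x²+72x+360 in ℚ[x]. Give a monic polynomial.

x²+11x+30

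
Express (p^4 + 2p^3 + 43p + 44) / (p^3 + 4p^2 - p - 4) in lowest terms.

Repeated division with remainder:
  p^4 + 2p^3 + 43p + 44 = (p - 2)(p^3 + 4p^2 - p - 4) + (9p^2 + 45p + 36)
  p^3 + 4p^2 - p - 4 = ((1/9)p - 1/9)(9p^2 + 45p + 36) + (0)
Last nonzero remainder: 9p^2 + 45p + 36. Dividing through by 9 gives the monic gcd p^2 + 5p + 4.
Cancel p^2 + 5p + 4 from numerator and denominator to get the reduced form.

(p^2 - 3p + 11)/(p - 1)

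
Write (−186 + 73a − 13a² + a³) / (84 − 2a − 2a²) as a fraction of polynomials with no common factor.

Apply the Euclidean algorithm:
  a³ − 13a² + 73a − 186 = (−(1/2)a + 7)(−2a² − 2a + 84) + (129a − 774)
  −2a² − 2a + 84 = (−(2/129)a − 14/129)(129a − 774) + (0)
Last nonzero remainder: 129a − 774. Dividing through by 129 gives the monic gcd a − 6.
Cancel a − 6 from numerator and denominator to get the reduced form.

(−31 + 7a − a²)/(14 + 2a)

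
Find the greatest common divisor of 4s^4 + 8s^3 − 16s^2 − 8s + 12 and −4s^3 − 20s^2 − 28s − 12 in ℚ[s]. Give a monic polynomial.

By polynomial division,
  4s^4 + 8s^3 − 16s^2 − 8s + 12 = (−s + 3)(−4s^3 − 20s^2 − 28s − 12) + (16s^2 + 64s + 48)
  −4s^3 − 20s^2 − 28s − 12 = (−(1/4)s − 1/4)(16s^2 + 64s + 48) + (0)
Last nonzero remainder: 16s^2 + 64s + 48. Dividing through by 16 gives the monic gcd s^2 + 4s + 3.

s^2 + 4s + 3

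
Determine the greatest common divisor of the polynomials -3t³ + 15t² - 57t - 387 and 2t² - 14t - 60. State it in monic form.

Apply the Euclidean algorithm:
  -3t³ + 15t² - 57t - 387 = (-(3/2)t - 3)(2t² - 14t - 60) + (-189t - 567)
  2t² - 14t - 60 = (-(2/189)t + 20/189)(-189t - 567) + (0)
Last nonzero remainder: -189t - 567. Dividing through by -189 gives the monic gcd t + 3.

t + 3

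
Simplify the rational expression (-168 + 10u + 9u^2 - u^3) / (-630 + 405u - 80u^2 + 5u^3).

(-4 - u)/(-15 + 5u)

Apply the Euclidean algorithm:
  -u^3 + 9u^2 + 10u - 168 = (-1/5)(5u^3 - 80u^2 + 405u - 630) + (-7u^2 + 91u - 294)
  5u^3 - 80u^2 + 405u - 630 = (-(5/7)u + 15/7)(-7u^2 + 91u - 294) + (0)
Last nonzero remainder: -7u^2 + 91u - 294. Dividing through by -7 gives the monic gcd u^2 - 13u + 42.
Cancel u^2 - 13u + 42 from numerator and denominator to get the reduced form.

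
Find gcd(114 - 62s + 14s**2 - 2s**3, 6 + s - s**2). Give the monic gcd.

-3 + s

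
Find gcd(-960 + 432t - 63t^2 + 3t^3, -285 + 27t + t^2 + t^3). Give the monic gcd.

By polynomial division,
  3t^3 - 63t^2 + 432t - 960 = (3)(t^3 + t^2 + 27t - 285) + (-66t^2 + 351t - 105)
  t^3 + t^2 + 27t - 285 = (-(1/66)t - 139/1452)(-66t^2 + 351t - 105) + ((28561/484)t - 142805/484)
  -66t^2 + 351t - 105 = (-(31944/28561)t + 10164/28561)((28561/484)t - 142805/484) + (0)
Last nonzero remainder: (28561/484)t - 142805/484. Dividing through by 28561/484 gives the monic gcd t - 5.

-5 + t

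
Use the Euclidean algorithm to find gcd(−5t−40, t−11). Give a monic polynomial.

1

By polynomial division,
  −5t−40 = (−5)(t−11) + (−95)
  t−11 = (−(1/95)t+11/95)(−95) + (0)
The last nonzero remainder is the constant −95, so the polynomials are coprime and gcd = 1.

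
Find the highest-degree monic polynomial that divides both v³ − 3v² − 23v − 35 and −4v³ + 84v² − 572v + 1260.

v − 7

Euclidean algorithm in ℚ[v]:
  v³ − 3v² − 23v − 35 = (−1/4)(−4v³ + 84v² − 572v + 1260) + (18v² − 166v + 280)
  −4v³ + 84v² − 572v + 1260 = (−(2/9)v + 212/81)(18v² − 166v + 280) + (−(6100/81)v + 42700/81)
  18v² − 166v + 280 = (−(729/3050)v + 162/305)(−(6100/81)v + 42700/81) + (0)
Last nonzero remainder: −(6100/81)v + 42700/81. Dividing through by −6100/81 gives the monic gcd v − 7.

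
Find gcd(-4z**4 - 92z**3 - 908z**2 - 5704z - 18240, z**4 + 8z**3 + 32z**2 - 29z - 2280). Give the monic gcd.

z**3 + 13z**2 + 97z + 456

Apply the Euclidean algorithm:
  -4z**4 - 92z**3 - 908z**2 - 5704z - 18240 = (-4)(z**4 + 8z**3 + 32z**2 - 29z - 2280) + (-60z**3 - 780z**2 - 5820z - 27360)
  z**4 + 8z**3 + 32z**2 - 29z - 2280 = (-(1/60)z + 1/12)(-60z**3 - 780z**2 - 5820z - 27360) + (0)
Last nonzero remainder: -60z**3 - 780z**2 - 5820z - 27360. Dividing through by -60 gives the monic gcd z**3 + 13z**2 + 97z + 456.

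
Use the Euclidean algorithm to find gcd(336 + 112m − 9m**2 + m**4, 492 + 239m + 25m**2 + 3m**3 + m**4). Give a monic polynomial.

12 + 7m + m**2

Euclidean algorithm in ℚ[m]:
  m**4 − 9m**2 + 112m + 336 = (m**4 + 3m**3 + 25m**2 + 239m + 492) + (−3m**3 − 34m**2 − 127m − 156)
  m**4 + 3m**3 + 25m**2 + 239m + 492 = (−(1/3)m + 25/9)(−3m**3 − 34m**2 − 127m − 156) + ((694/9)m**2 + (4858/9)m + 2776/3)
  −3m**3 − 34m**2 − 127m − 156 = (−(27/694)m − 117/694)((694/9)m**2 + (4858/9)m + 2776/3) + (0)
Last nonzero remainder: (694/9)m**2 + (4858/9)m + 2776/3. Dividing through by 694/9 gives the monic gcd m**2 + 7m + 12.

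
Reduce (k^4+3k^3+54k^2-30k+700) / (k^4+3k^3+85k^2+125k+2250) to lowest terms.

Repeated division with remainder:
  k^4+3k^3+54k^2-30k+700 = (k^4+3k^3+85k^2+125k+2250) + (-31k^2-155k-1550)
  k^4+3k^3+85k^2+125k+2250 = (-(1/31)k^2+(2/31)k-45/31)(-31k^2-155k-1550) + (0)
Last nonzero remainder: -31k^2-155k-1550. Dividing through by -31 gives the monic gcd k^2+5k+50.
Cancel k^2+5k+50 from numerator and denominator to get the reduced form.

(k^2-2k+14)/(k^2-2k+45)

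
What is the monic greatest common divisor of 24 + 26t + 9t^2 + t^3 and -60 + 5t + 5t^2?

Euclidean algorithm in ℚ[t]:
  t^3 + 9t^2 + 26t + 24 = ((1/5)t + 8/5)(5t^2 + 5t - 60) + (30t + 120)
  5t^2 + 5t - 60 = ((1/6)t - 1/2)(30t + 120) + (0)
Last nonzero remainder: 30t + 120. Dividing through by 30 gives the monic gcd t + 4.

4 + t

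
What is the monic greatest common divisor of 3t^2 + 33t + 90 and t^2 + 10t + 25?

Euclidean algorithm in ℚ[t]:
  3t^2 + 33t + 90 = (3)(t^2 + 10t + 25) + (3t + 15)
  t^2 + 10t + 25 = ((1/3)t + 5/3)(3t + 15) + (0)
Last nonzero remainder: 3t + 15. Dividing through by 3 gives the monic gcd t + 5.

t + 5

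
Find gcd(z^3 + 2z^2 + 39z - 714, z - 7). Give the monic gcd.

z - 7

Euclidean algorithm in ℚ[z]:
  z^3 + 2z^2 + 39z - 714 = (z^2 + 9z + 102)(z - 7) + (0)
The last nonzero remainder z - 7 is already monic.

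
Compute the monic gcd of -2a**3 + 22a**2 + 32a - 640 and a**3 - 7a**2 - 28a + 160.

a**2 - 3a - 40

By polynomial division,
  -2a**3 + 22a**2 + 32a - 640 = (-2)(a**3 - 7a**2 - 28a + 160) + (8a**2 - 24a - 320)
  a**3 - 7a**2 - 28a + 160 = ((1/8)a - 1/2)(8a**2 - 24a - 320) + (0)
Last nonzero remainder: 8a**2 - 24a - 320. Dividing through by 8 gives the monic gcd a**2 - 3a - 40.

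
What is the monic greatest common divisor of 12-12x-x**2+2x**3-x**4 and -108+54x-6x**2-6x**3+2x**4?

By polynomial division,
  -x**4+2x**3-x**2-12x+12 = (-1/2)(2x**4-6x**3-6x**2+54x-108) + (-x**3-4x**2+15x-42)
  2x**4-6x**3-6x**2+54x-108 = (-2x+14)(-x**3-4x**2+15x-42) + (80x**2-240x+480)
  -x**3-4x**2+15x-42 = (-(1/80)x-7/80)(80x**2-240x+480) + (0)
Last nonzero remainder: 80x**2-240x+480. Dividing through by 80 gives the monic gcd x**2-3x+6.

6-3x+x**2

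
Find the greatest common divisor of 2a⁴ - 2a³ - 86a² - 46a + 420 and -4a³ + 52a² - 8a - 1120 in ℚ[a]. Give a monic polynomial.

Repeated division with remainder:
  2a⁴ - 2a³ - 86a² - 46a + 420 = (-(1/2)a - 6)(-4a³ + 52a² - 8a - 1120) + (222a² - 654a - 6300)
  -4a³ + 52a² - 8a - 1120 = (-(2/111)a + 248/1369)(222a² - 654a - 6300) + (-(4160/1369)a + 29120/1369)
  222a² - 654a - 6300 = (-(151959/2080)a - 61605/208)(-(4160/1369)a + 29120/1369) + (0)
Last nonzero remainder: -(4160/1369)a + 29120/1369. Dividing through by -4160/1369 gives the monic gcd a - 7.

a - 7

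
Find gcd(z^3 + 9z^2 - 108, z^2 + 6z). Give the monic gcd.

Repeated division with remainder:
  z^3 + 9z^2 - 108 = (z + 3)(z^2 + 6z) + (-18z - 108)
  z^2 + 6z = (-(1/18)z)(-18z - 108) + (0)
Last nonzero remainder: -18z - 108. Dividing through by -18 gives the monic gcd z + 6.

z + 6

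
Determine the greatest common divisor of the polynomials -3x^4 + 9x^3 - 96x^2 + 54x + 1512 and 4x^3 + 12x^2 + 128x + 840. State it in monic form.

x^2 - 2x + 42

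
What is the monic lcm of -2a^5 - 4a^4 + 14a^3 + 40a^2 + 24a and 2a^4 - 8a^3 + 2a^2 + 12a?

a^6 - 11a^4 - 6a^3 + 28a^2 + 24a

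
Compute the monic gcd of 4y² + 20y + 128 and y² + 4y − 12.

Euclidean algorithm in ℚ[y]:
  4y² + 20y + 128 = (4)(y² + 4y − 12) + (4y + 176)
  y² + 4y − 12 = ((1/4)y − 10)(4y + 176) + (1748)
  4y + 176 = ((1/437)y + 44/437)(1748) + (0)
The last nonzero remainder is the constant 1748, so the polynomials are coprime and gcd = 1.

1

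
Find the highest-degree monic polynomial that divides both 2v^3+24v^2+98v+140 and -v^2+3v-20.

1

Euclidean algorithm in ℚ[v]:
  2v^3+24v^2+98v+140 = (-2v-30)(-v^2+3v-20) + (148v-460)
  -v^2+3v-20 = (-(1/148)v-1/1369)(148v-460) + (-27840/1369)
  148v-460 = (-(50653/6960)v+31487/1392)(-27840/1369) + (0)
The last nonzero remainder is the constant -27840/1369, so the polynomials are coprime and gcd = 1.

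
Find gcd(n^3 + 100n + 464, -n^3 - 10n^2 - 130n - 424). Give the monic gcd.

n + 4

Euclidean algorithm in ℚ[n]:
  n^3 + 100n + 464 = (-1)(-n^3 - 10n^2 - 130n - 424) + (-10n^2 - 30n + 40)
  -n^3 - 10n^2 - 130n - 424 = ((1/10)n + 7/10)(-10n^2 - 30n + 40) + (-113n - 452)
  -10n^2 - 30n + 40 = ((10/113)n - 10/113)(-113n - 452) + (0)
Last nonzero remainder: -113n - 452. Dividing through by -113 gives the monic gcd n + 4.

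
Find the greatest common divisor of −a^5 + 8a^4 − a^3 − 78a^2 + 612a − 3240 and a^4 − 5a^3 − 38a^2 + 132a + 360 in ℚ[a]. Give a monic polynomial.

Euclidean algorithm in ℚ[a]:
  −a^5 + 8a^4 − a^3 − 78a^2 + 612a − 3240 = (−a + 3)(a^4 − 5a^3 − 38a^2 + 132a + 360) + (−24a^3 + 168a^2 + 576a − 4320)
  a^4 − 5a^3 − 38a^2 + 132a + 360 = (−(1/24)a − 1/12)(−24a^3 + 168a^2 + 576a − 4320) + (0)
Last nonzero remainder: −24a^3 + 168a^2 + 576a − 4320. Dividing through by −24 gives the monic gcd a^3 − 7a^2 − 24a + 180.

a^3 − 7a^2 − 24a + 180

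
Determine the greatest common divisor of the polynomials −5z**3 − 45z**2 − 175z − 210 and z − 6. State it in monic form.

1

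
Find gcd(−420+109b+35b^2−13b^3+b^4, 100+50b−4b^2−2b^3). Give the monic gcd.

Repeated division with remainder:
  b^4−13b^3+35b^2+109b−420 = (−(1/2)b+15/2)(−2b^3−4b^2+50b+100) + (90b^2−216b−1170)
  −2b^3−4b^2+50b+100 = (−(1/45)b−22/225)(90b^2−216b−1170) + ((72/25)b−72/5)
  90b^2−216b−1170 = ((125/4)b+325/4)((72/25)b−72/5) + (0)
Last nonzero remainder: (72/25)b−72/5. Dividing through by 72/25 gives the monic gcd b−5.

−5+b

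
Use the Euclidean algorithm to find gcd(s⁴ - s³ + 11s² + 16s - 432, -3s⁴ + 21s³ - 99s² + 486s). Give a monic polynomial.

Repeated division with remainder:
  s⁴ - s³ + 11s² + 16s - 432 = (-1/3)(-3s⁴ + 21s³ - 99s² + 486s) + (6s³ - 22s² + 178s - 432)
  -3s⁴ + 21s³ - 99s² + 486s = (-(1/2)s + 5/3)(6s³ - 22s² + 178s - 432) + ((80/3)s² - (80/3)s + 720)
  6s³ - 22s² + 178s - 432 = ((9/40)s - 3/5)((80/3)s² - (80/3)s + 720) + (0)
Last nonzero remainder: (80/3)s² - (80/3)s + 720. Dividing through by 80/3 gives the monic gcd s² - s + 27.

s² - s + 27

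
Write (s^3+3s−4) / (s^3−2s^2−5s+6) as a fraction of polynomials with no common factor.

(s^2+s+4)/(s^2−s−6)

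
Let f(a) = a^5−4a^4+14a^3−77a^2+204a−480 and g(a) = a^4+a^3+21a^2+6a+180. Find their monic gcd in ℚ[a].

a^2+3a+15

Apply the Euclidean algorithm:
  a^5−4a^4+14a^3−77a^2+204a−480 = (a−5)(a^4+a^3+21a^2+6a+180) + (−2a^3+22a^2+54a+420)
  a^4+a^3+21a^2+6a+180 = (−(1/2)a−6)(−2a^3+22a^2+54a+420) + (180a^2+540a+2700)
  −2a^3+22a^2+54a+420 = (−(1/90)a+7/45)(180a^2+540a+2700) + (0)
Last nonzero remainder: 180a^2+540a+2700. Dividing through by 180 gives the monic gcd a^2+3a+15.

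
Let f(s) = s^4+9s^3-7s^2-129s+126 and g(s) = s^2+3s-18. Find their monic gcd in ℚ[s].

By polynomial division,
  s^4+9s^3-7s^2-129s+126 = (s^2+6s-7)(s^2+3s-18) + (0)
The last nonzero remainder s^2+3s-18 is already monic.

s^2+3s-18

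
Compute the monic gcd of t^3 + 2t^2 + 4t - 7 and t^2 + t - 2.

t - 1

Repeated division with remainder:
  t^3 + 2t^2 + 4t - 7 = (t + 1)(t^2 + t - 2) + (5t - 5)
  t^2 + t - 2 = ((1/5)t + 2/5)(5t - 5) + (0)
Last nonzero remainder: 5t - 5. Dividing through by 5 gives the monic gcd t - 1.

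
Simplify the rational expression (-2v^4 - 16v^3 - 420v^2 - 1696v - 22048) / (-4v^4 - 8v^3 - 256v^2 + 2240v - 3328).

(v^2 + 106)/(2v^2 - 12v + 16)

Repeated division with remainder:
  -2v^4 - 16v^3 - 420v^2 - 1696v - 22048 = (1/2)(-4v^4 - 8v^3 - 256v^2 + 2240v - 3328) + (-12v^3 - 292v^2 - 2816v - 20384)
  -4v^4 - 8v^3 - 256v^2 + 2240v - 3328 = ((1/3)v - 67/9)(-12v^3 - 292v^2 - 2816v - 20384) + (-(13420/9)v^2 - (107360/9)v - 1395680/9)
  -12v^3 - 292v^2 - 2816v - 20384 = ((27/3355)v + 441/3355)(-(13420/9)v^2 - (107360/9)v - 1395680/9) + (0)
Last nonzero remainder: -(13420/9)v^2 - (107360/9)v - 1395680/9. Dividing through by -13420/9 gives the monic gcd v^2 + 8v + 104.
Cancel v^2 + 8v + 104 from numerator and denominator to get the reduced form.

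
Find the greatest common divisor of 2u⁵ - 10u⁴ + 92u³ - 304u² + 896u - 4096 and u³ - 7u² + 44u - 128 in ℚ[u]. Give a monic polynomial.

By polynomial division,
  2u⁵ - 10u⁴ + 92u³ - 304u² + 896u - 4096 = (2u² + 4u + 32)(u³ - 7u² + 44u - 128) + (0)
The last nonzero remainder u³ - 7u² + 44u - 128 is already monic.

u³ - 7u² + 44u - 128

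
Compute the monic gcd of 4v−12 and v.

1

By polynomial division,
  4v−12 = (4)(v) + (−12)
  v = (−(1/12)v)(−12) + (0)
The last nonzero remainder is the constant −12, so the polynomials are coprime and gcd = 1.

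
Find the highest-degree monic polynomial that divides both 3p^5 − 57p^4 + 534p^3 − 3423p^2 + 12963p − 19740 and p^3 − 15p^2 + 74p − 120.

p^2 − 9p + 20

By polynomial division,
  3p^5 − 57p^4 + 534p^3 − 3423p^2 + 12963p − 19740 = (3p^2 − 12p + 132)(p^3 − 15p^2 + 74p − 120) + (−195p^2 + 1755p − 3900)
  p^3 − 15p^2 + 74p − 120 = (−(1/195)p + 2/65)(−195p^2 + 1755p − 3900) + (0)
Last nonzero remainder: −195p^2 + 1755p − 3900. Dividing through by −195 gives the monic gcd p^2 − 9p + 20.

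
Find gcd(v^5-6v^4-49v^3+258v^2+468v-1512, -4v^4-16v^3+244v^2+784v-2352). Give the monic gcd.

v^3-3v^2-40v+84

Apply the Euclidean algorithm:
  v^5-6v^4-49v^3+258v^2+468v-1512 = (-(1/4)v+5/2)(-4v^4-16v^3+244v^2+784v-2352) + (52v^3-156v^2-2080v+4368)
  -4v^4-16v^3+244v^2+784v-2352 = (-(1/13)v-7/13)(52v^3-156v^2-2080v+4368) + (0)
Last nonzero remainder: 52v^3-156v^2-2080v+4368. Dividing through by 52 gives the monic gcd v^3-3v^2-40v+84.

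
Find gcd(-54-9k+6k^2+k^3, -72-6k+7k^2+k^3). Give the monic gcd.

Repeated division with remainder:
  k^3+6k^2-9k-54 = (k^3+7k^2-6k-72) + (-k^2-3k+18)
  k^3+7k^2-6k-72 = (-k-4)(-k^2-3k+18) + (0)
Last nonzero remainder: -k^2-3k+18. Dividing through by -1 gives the monic gcd k^2+3k-18.

-18+3k+k^2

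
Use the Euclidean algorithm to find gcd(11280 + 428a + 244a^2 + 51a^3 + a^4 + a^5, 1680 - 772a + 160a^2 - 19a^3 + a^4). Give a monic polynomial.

40 - 6a + a^2

Repeated division with remainder:
  a^5 + a^4 + 51a^3 + 244a^2 + 428a + 11280 = (a + 20)(a^4 - 19a^3 + 160a^2 - 772a + 1680) + (271a^3 - 2184a^2 + 14188a - 22320)
  a^4 - 19a^3 + 160a^2 - 772a + 1680 = ((1/271)a - 2965/73441)(271a^3 - 2184a^2 + 14188a - 22320) + ((1430052/73441)a^2 - (8580312/73441)a + 57202080/73441)
  271a^3 - 2184a^2 + 14188a - 22320 = ((19902511/1430052)a - 6830013/238342)((1430052/73441)a^2 - (8580312/73441)a + 57202080/73441) + (0)
Last nonzero remainder: (1430052/73441)a^2 - (8580312/73441)a + 57202080/73441. Dividing through by 1430052/73441 gives the monic gcd a^2 - 6a + 40.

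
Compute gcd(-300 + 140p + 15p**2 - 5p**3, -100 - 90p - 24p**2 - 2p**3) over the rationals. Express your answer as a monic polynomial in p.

5 + p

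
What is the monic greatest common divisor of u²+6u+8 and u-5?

Apply the Euclidean algorithm:
  u²+6u+8 = (u+11)(u-5) + (63)
  u-5 = ((1/63)u-5/63)(63) + (0)
The last nonzero remainder is the constant 63, so the polynomials are coprime and gcd = 1.

1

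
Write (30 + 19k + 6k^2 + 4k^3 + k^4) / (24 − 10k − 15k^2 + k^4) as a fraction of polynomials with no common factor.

(5 − k + k^2)/(4 − 5k + k^2)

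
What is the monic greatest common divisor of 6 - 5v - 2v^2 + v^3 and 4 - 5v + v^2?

-1 + v

Repeated division with remainder:
  v^3 - 2v^2 - 5v + 6 = (v + 3)(v^2 - 5v + 4) + (6v - 6)
  v^2 - 5v + 4 = ((1/6)v - 2/3)(6v - 6) + (0)
Last nonzero remainder: 6v - 6. Dividing through by 6 gives the monic gcd v - 1.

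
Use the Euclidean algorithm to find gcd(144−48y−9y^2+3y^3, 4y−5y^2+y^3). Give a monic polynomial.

−4+y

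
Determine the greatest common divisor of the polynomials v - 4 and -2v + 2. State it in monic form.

1

Euclidean algorithm in ℚ[v]:
  v - 4 = (-1/2)(-2v + 2) + (-3)
  -2v + 2 = ((2/3)v - 2/3)(-3) + (0)
The last nonzero remainder is the constant -3, so the polynomials are coprime and gcd = 1.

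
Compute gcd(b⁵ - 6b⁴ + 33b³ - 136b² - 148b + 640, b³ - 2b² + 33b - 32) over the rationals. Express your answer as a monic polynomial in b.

b² - b + 32

Apply the Euclidean algorithm:
  b⁵ - 6b⁴ + 33b³ - 136b² - 148b + 640 = (b² - 4b - 8)(b³ - 2b² + 33b - 32) + (12b² - 12b + 384)
  b³ - 2b² + 33b - 32 = ((1/12)b - 1/12)(12b² - 12b + 384) + (0)
Last nonzero remainder: 12b² - 12b + 384. Dividing through by 12 gives the monic gcd b² - b + 32.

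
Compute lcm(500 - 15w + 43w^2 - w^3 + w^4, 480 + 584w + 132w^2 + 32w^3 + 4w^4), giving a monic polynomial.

Repeated division with remainder:
  w^4 - w^3 + 43w^2 - 15w + 500 = (1/4)(4w^4 + 32w^3 + 132w^2 + 584w + 480) + (-9w^3 + 10w^2 - 161w + 380)
  4w^4 + 32w^3 + 132w^2 + 584w + 480 = (-(4/9)w - 328/81)(-9w^3 + 10w^2 - 161w + 380) + ((8176/81)w^2 + (8176/81)w + 163520/81)
  -9w^3 + 10w^2 - 161w + 380 = (-(729/8176)w + 1539/8176)((8176/81)w^2 + (8176/81)w + 163520/81) + (0)
Last nonzero remainder: (8176/81)w^2 + (8176/81)w + 163520/81. Dividing through by 8176/81 gives the monic gcd w^2 + w + 20.
Then lcm(f, g) = f·g / gcd(f, g); expanding and making the result monic gives the answer.

3000 + 3410w + 653w^2 + 280w^3 + 42w^4 + 6w^5 + w^6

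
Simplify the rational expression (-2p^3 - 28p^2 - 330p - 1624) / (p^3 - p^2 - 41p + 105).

(-2p^2 - 14p - 232)/(p^2 - 8p + 15)

Apply the Euclidean algorithm:
  -2p^3 - 28p^2 - 330p - 1624 = (-2)(p^3 - p^2 - 41p + 105) + (-30p^2 - 412p - 1414)
  p^3 - p^2 - 41p + 105 = (-(1/30)p + 221/450)(-30p^2 - 412p - 1414) + ((25696/225)p + 179872/225)
  -30p^2 - 412p - 1414 = (-(3375/12848)p - 22725/12848)((25696/225)p + 179872/225) + (0)
Last nonzero remainder: (25696/225)p + 179872/225. Dividing through by 25696/225 gives the monic gcd p + 7.
Cancel p + 7 from numerator and denominator to get the reduced form.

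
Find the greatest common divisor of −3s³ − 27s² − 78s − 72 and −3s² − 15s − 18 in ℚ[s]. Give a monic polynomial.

s² + 5s + 6

By polynomial division,
  −3s³ − 27s² − 78s − 72 = (s + 4)(−3s² − 15s − 18) + (0)
Last nonzero remainder: −3s² − 15s − 18. Dividing through by −3 gives the monic gcd s² + 5s + 6.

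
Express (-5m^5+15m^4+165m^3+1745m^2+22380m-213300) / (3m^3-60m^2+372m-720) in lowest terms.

(-5m^3-65m^2-575m-3555)/(3m-12)

Repeated division with remainder:
  -5m^5+15m^4+165m^3+1745m^2+22380m-213300 = (-(5/3)m^2-(85/3)m-305)(3m^3-60m^2+372m-720) + (-7215m^2+115440m-432900)
  3m^3-60m^2+372m-720 = (-(1/2405)m+4/2405)(-7215m^2+115440m-432900) + (0)
Last nonzero remainder: -7215m^2+115440m-432900. Dividing through by -7215 gives the monic gcd m^2-16m+60.
Cancel m^2-16m+60 from numerator and denominator to get the reduced form.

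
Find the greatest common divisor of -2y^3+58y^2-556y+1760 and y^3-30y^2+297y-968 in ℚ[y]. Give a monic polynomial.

y^2-19y+88

By polynomial division,
  -2y^3+58y^2-556y+1760 = (-2)(y^3-30y^2+297y-968) + (-2y^2+38y-176)
  y^3-30y^2+297y-968 = (-(1/2)y+11/2)(-2y^2+38y-176) + (0)
Last nonzero remainder: -2y^2+38y-176. Dividing through by -2 gives the monic gcd y^2-19y+88.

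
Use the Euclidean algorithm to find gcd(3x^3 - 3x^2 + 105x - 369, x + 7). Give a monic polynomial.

1

By polynomial division,
  3x^3 - 3x^2 + 105x - 369 = (3x^2 - 24x + 273)(x + 7) + (-2280)
  x + 7 = (-(1/2280)x - 7/2280)(-2280) + (0)
The last nonzero remainder is the constant -2280, so the polynomials are coprime and gcd = 1.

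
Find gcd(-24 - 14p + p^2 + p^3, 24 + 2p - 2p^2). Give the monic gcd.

-12 - p + p^2

Repeated division with remainder:
  p^3 + p^2 - 14p - 24 = (-(1/2)p - 1)(-2p^2 + 2p + 24) + (0)
Last nonzero remainder: -2p^2 + 2p + 24. Dividing through by -2 gives the monic gcd p^2 - p - 12.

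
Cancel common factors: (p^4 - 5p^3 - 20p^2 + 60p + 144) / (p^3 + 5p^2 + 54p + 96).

(p^3 - 7p^2 - 6p + 72)/(p^2 + 3p + 48)

Repeated division with remainder:
  p^4 - 5p^3 - 20p^2 + 60p + 144 = (p - 10)(p^3 + 5p^2 + 54p + 96) + (-24p^2 + 504p + 1104)
  p^3 + 5p^2 + 54p + 96 = (-(1/24)p - 13/12)(-24p^2 + 504p + 1104) + (646p + 1292)
  -24p^2 + 504p + 1104 = (-(12/323)p + 276/323)(646p + 1292) + (0)
Last nonzero remainder: 646p + 1292. Dividing through by 646 gives the monic gcd p + 2.
Cancel p + 2 from numerator and denominator to get the reduced form.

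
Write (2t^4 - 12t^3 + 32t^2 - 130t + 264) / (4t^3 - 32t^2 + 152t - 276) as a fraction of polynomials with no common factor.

Apply the Euclidean algorithm:
  2t^4 - 12t^3 + 32t^2 - 130t + 264 = ((1/2)t + 1)(4t^3 - 32t^2 + 152t - 276) + (-12t^2 - 144t + 540)
  4t^3 - 32t^2 + 152t - 276 = (-(1/3)t + 20/3)(-12t^2 - 144t + 540) + (1292t - 3876)
  -12t^2 - 144t + 540 = (-(3/323)t - 45/323)(1292t - 3876) + (0)
Last nonzero remainder: 1292t - 3876. Dividing through by 1292 gives the monic gcd t - 3.
Cancel t - 3 from numerator and denominator to get the reduced form.

(t^3 - 3t^2 + 7t - 44)/(2t^2 - 10t + 46)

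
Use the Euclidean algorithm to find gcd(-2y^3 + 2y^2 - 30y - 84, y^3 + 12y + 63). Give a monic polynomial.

Apply the Euclidean algorithm:
  -2y^3 + 2y^2 - 30y - 84 = (-2)(y^3 + 12y + 63) + (2y^2 - 6y + 42)
  y^3 + 12y + 63 = ((1/2)y + 3/2)(2y^2 - 6y + 42) + (0)
Last nonzero remainder: 2y^2 - 6y + 42. Dividing through by 2 gives the monic gcd y^2 - 3y + 21.

y^2 - 3y + 21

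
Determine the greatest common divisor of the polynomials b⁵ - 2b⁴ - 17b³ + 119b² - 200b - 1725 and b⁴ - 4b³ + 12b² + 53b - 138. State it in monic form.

b³ - 2b² + 8b + 69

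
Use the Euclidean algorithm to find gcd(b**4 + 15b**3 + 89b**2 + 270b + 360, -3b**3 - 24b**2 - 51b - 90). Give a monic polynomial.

b + 6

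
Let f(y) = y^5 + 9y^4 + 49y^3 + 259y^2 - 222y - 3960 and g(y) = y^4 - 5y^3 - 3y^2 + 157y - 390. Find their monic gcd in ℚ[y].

y^2 + 2y - 15

Euclidean algorithm in ℚ[y]:
  y^5 + 9y^4 + 49y^3 + 259y^2 - 222y - 3960 = (y + 14)(y^4 - 5y^3 - 3y^2 + 157y - 390) + (122y^3 + 144y^2 - 2030y + 1500)
  y^4 - 5y^3 - 3y^2 + 157y - 390 = ((1/122)y - 377/7442)(122y^3 + 144y^2 - 2030y + 1500) + ((77896/3721)y^2 + (155792/3721)y - 1168440/3721)
  122y^3 + 144y^2 - 2030y + 1500 = ((226981/38948)y - 93025/19474)((77896/3721)y^2 + (155792/3721)y - 1168440/3721) + (0)
Last nonzero remainder: (77896/3721)y^2 + (155792/3721)y - 1168440/3721. Dividing through by 77896/3721 gives the monic gcd y^2 + 2y - 15.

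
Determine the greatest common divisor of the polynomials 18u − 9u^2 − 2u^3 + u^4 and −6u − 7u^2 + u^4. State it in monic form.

−3u + u^2

By polynomial division,
  u^4 − 2u^3 − 9u^2 + 18u = (u^4 − 7u^2 − 6u) + (−2u^3 − 2u^2 + 24u)
  u^4 − 7u^2 − 6u = (−(1/2)u + 1/2)(−2u^3 − 2u^2 + 24u) + (6u^2 − 18u)
  −2u^3 − 2u^2 + 24u = (−(1/3)u − 4/3)(6u^2 − 18u) + (0)
Last nonzero remainder: 6u^2 − 18u. Dividing through by 6 gives the monic gcd u^2 − 3u.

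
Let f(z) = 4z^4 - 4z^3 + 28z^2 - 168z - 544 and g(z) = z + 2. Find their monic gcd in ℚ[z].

z + 2

Euclidean algorithm in ℚ[z]:
  4z^4 - 4z^3 + 28z^2 - 168z - 544 = (4z^3 - 12z^2 + 52z - 272)(z + 2) + (0)
The last nonzero remainder z + 2 is already monic.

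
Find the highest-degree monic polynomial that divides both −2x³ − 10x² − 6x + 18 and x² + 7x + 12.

Repeated division with remainder:
  −2x³ − 10x² − 6x + 18 = (−2x + 4)(x² + 7x + 12) + (−10x − 30)
  x² + 7x + 12 = (−(1/10)x − 2/5)(−10x − 30) + (0)
Last nonzero remainder: −10x − 30. Dividing through by −10 gives the monic gcd x + 3.

x + 3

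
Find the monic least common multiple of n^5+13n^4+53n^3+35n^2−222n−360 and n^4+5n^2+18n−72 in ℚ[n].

n^7+12n^6+52n^5+138n^4+379n^3+282n^2−2304n−4320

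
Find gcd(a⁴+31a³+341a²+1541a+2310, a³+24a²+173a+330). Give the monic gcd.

By polynomial division,
  a⁴+31a³+341a²+1541a+2310 = (a+7)(a³+24a²+173a+330) + (0)
The last nonzero remainder a³+24a²+173a+330 is already monic.

a³+24a²+173a+330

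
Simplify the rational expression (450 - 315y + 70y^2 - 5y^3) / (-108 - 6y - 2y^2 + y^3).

Apply the Euclidean algorithm:
  -5y^3 + 70y^2 - 315y + 450 = (-5)(y^3 - 2y^2 - 6y - 108) + (60y^2 - 345y - 90)
  y^3 - 2y^2 - 6y - 108 = ((1/60)y + 1/16)(60y^2 - 345y - 90) + ((273/16)y - 819/8)
  60y^2 - 345y - 90 = ((320/91)y + 80/91)((273/16)y - 819/8) + (0)
Last nonzero remainder: (273/16)y - 819/8. Dividing through by 273/16 gives the monic gcd y - 6.
Cancel y - 6 from numerator and denominator to get the reduced form.

(-75 + 40y - 5y^2)/(18 + 4y + y^2)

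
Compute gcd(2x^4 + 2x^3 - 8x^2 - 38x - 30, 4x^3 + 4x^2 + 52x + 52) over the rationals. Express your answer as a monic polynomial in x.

Apply the Euclidean algorithm:
  2x^4 + 2x^3 - 8x^2 - 38x - 30 = ((1/2)x)(4x^3 + 4x^2 + 52x + 52) + (-34x^2 - 64x - 30)
  4x^3 + 4x^2 + 52x + 52 = (-(2/17)x + 30/289)(-34x^2 - 64x - 30) + ((15928/289)x + 15928/289)
  -34x^2 - 64x - 30 = (-(4913/7964)x - 4335/7964)((15928/289)x + 15928/289) + (0)
Last nonzero remainder: (15928/289)x + 15928/289. Dividing through by 15928/289 gives the monic gcd x + 1.

x + 1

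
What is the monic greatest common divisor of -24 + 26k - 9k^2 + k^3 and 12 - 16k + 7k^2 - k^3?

6 - 5k + k^2

By polynomial division,
  k^3 - 9k^2 + 26k - 24 = (-1)(-k^3 + 7k^2 - 16k + 12) + (-2k^2 + 10k - 12)
  -k^3 + 7k^2 - 16k + 12 = ((1/2)k - 1)(-2k^2 + 10k - 12) + (0)
Last nonzero remainder: -2k^2 + 10k - 12. Dividing through by -2 gives the monic gcd k^2 - 5k + 6.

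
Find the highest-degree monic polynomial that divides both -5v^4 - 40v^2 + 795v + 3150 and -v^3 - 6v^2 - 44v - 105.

v^3 + 6v^2 + 44v + 105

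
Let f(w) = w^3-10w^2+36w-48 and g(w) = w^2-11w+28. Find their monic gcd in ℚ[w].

w-4

Euclidean algorithm in ℚ[w]:
  w^3-10w^2+36w-48 = (w+1)(w^2-11w+28) + (19w-76)
  w^2-11w+28 = ((1/19)w-7/19)(19w-76) + (0)
Last nonzero remainder: 19w-76. Dividing through by 19 gives the monic gcd w-4.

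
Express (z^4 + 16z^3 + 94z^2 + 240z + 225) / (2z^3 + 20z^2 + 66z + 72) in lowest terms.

Euclidean algorithm in ℚ[z]:
  z^4 + 16z^3 + 94z^2 + 240z + 225 = ((1/2)z + 3)(2z^3 + 20z^2 + 66z + 72) + (z^2 + 6z + 9)
  2z^3 + 20z^2 + 66z + 72 = (2z + 8)(z^2 + 6z + 9) + (0)
The last nonzero remainder z^2 + 6z + 9 is already monic.
Cancel z^2 + 6z + 9 from numerator and denominator to get the reduced form.

(z^2 + 10z + 25)/(2z + 8)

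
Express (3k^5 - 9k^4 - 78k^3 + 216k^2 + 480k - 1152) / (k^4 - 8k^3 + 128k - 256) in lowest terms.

(3k^2 + 3k - 18)/(k - 4)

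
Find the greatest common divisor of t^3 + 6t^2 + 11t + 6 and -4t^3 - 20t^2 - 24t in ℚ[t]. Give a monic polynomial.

t^2 + 5t + 6

Euclidean algorithm in ℚ[t]:
  t^3 + 6t^2 + 11t + 6 = (-1/4)(-4t^3 - 20t^2 - 24t) + (t^2 + 5t + 6)
  -4t^3 - 20t^2 - 24t = (-4t)(t^2 + 5t + 6) + (0)
The last nonzero remainder t^2 + 5t + 6 is already monic.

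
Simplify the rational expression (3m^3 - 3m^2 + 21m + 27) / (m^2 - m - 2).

Apply the Euclidean algorithm:
  3m^3 - 3m^2 + 21m + 27 = (3m)(m^2 - m - 2) + (27m + 27)
  m^2 - m - 2 = ((1/27)m - 2/27)(27m + 27) + (0)
Last nonzero remainder: 27m + 27. Dividing through by 27 gives the monic gcd m + 1.
Cancel m + 1 from numerator and denominator to get the reduced form.

(3m^2 - 6m + 27)/(m - 2)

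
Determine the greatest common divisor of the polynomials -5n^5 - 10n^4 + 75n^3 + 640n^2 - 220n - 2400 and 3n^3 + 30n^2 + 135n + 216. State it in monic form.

n^2 + 7n + 24

Apply the Euclidean algorithm:
  -5n^5 - 10n^4 + 75n^3 + 640n^2 - 220n - 2400 = (-(5/3)n^2 + (40/3)n - 100/3)(3n^3 + 30n^2 + 135n + 216) + (200n^2 + 1400n + 4800)
  3n^3 + 30n^2 + 135n + 216 = ((3/200)n + 9/200)(200n^2 + 1400n + 4800) + (0)
Last nonzero remainder: 200n^2 + 1400n + 4800. Dividing through by 200 gives the monic gcd n^2 + 7n + 24.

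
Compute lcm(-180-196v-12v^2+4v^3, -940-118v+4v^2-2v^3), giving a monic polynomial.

Repeated division with remainder:
  4v^3-12v^2-196v-180 = (-2)(-2v^3+4v^2-118v-940) + (-4v^2-432v-2060)
  -2v^3+4v^2-118v-940 = ((1/2)v-55)(-4v^2-432v-2060) + (-22848v-114240)
  -4v^2-432v-2060 = ((1/5712)v+103/5712)(-22848v-114240) + (0)
Last nonzero remainder: -22848v-114240. Dividing through by -22848 gives the monic gcd v+5.
Then lcm(f, g) = f·g / gcd(f, g); expanding and making the result monic gives the answer.

-4230-4291v+16v^2+66v^3-10v^4+v^5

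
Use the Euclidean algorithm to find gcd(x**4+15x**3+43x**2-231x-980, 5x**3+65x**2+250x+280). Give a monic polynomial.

By polynomial division,
  x**4+15x**3+43x**2-231x-980 = ((1/5)x+2/5)(5x**3+65x**2+250x+280) + (-33x**2-387x-1092)
  5x**3+65x**2+250x+280 = (-(5/33)x-70/363)(-33x**2-387x-1092) + ((1200/121)x+8400/121)
  -33x**2-387x-1092 = (-(1331/400)x-1573/100)((1200/121)x+8400/121) + (0)
Last nonzero remainder: (1200/121)x+8400/121. Dividing through by 1200/121 gives the monic gcd x+7.

x+7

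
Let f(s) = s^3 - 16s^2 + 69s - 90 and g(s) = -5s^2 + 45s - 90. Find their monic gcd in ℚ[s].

s - 3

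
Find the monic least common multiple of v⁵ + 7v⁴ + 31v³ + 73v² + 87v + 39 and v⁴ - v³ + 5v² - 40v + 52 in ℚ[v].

Euclidean algorithm in ℚ[v]:
  v⁵ + 7v⁴ + 31v³ + 73v² + 87v + 39 = (v + 8)(v⁴ - v³ + 5v² - 40v + 52) + (34v³ + 73v² + 355v - 377)
  v⁴ - v³ + 5v² - 40v + 52 = ((1/34)v - 107/1156)(34v³ + 73v² + 355v - 377) + ((1521/1156)v² + (4563/1156)v + 19773/1156)
  34v³ + 73v² + 355v - 377 = ((39304/1521)v - 33524/1521)((1521/1156)v² + (4563/1156)v + 19773/1156) + (0)
Last nonzero remainder: (1521/1156)v² + (4563/1156)v + 19773/1156. Dividing through by 1521/1156 gives the monic gcd v² + 3v + 13.
Then lcm(f, g) = f·g / gcd(f, g); expanding and making the result monic gives the answer.

v⁷ + 3v⁶ + 7v⁵ - 23v⁴ - 81v³ - 17v² + 192v + 156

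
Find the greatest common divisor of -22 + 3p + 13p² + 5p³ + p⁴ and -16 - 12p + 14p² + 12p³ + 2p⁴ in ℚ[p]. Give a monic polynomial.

-2 + p + p²

Repeated division with remainder:
  p⁴ + 5p³ + 13p² + 3p - 22 = (1/2)(2p⁴ + 12p³ + 14p² - 12p - 16) + (-p³ + 6p² + 9p - 14)
  2p⁴ + 12p³ + 14p² - 12p - 16 = (-2p - 24)(-p³ + 6p² + 9p - 14) + (176p² + 176p - 352)
  -p³ + 6p² + 9p - 14 = (-(1/176)p + 7/176)(176p² + 176p - 352) + (0)
Last nonzero remainder: 176p² + 176p - 352. Dividing through by 176 gives the monic gcd p² + p - 2.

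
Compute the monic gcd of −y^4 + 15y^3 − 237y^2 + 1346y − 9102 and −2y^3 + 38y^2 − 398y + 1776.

y^2 − 11y + 111

Apply the Euclidean algorithm:
  −y^4 + 15y^3 − 237y^2 + 1346y − 9102 = ((1/2)y + 2)(−2y^3 + 38y^2 − 398y + 1776) + (−114y^2 + 1254y − 12654)
  −2y^3 + 38y^2 − 398y + 1776 = ((1/57)y − 8/57)(−114y^2 + 1254y − 12654) + (0)
Last nonzero remainder: −114y^2 + 1254y − 12654. Dividing through by −114 gives the monic gcd y^2 − 11y + 111.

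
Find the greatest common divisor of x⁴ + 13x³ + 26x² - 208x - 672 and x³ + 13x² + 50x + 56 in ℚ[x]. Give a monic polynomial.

x² + 11x + 28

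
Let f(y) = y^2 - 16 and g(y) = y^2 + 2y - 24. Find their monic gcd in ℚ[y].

Repeated division with remainder:
  y^2 - 16 = (y^2 + 2y - 24) + (-2y + 8)
  y^2 + 2y - 24 = (-(1/2)y - 3)(-2y + 8) + (0)
Last nonzero remainder: -2y + 8. Dividing through by -2 gives the monic gcd y - 4.

y - 4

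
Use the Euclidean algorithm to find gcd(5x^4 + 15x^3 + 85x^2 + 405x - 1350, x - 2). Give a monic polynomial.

Apply the Euclidean algorithm:
  5x^4 + 15x^3 + 85x^2 + 405x - 1350 = (5x^3 + 25x^2 + 135x + 675)(x - 2) + (0)
The last nonzero remainder x - 2 is already monic.

x - 2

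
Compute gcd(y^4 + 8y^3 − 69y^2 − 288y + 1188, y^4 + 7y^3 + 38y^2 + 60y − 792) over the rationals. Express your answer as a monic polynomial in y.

y^2 + 3y − 18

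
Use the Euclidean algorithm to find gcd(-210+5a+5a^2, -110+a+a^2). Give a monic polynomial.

Euclidean algorithm in ℚ[a]:
  5a^2+5a-210 = (5)(a^2+a-110) + (340)
  a^2+a-110 = ((1/340)a^2+(1/340)a-11/34)(340) + (0)
The last nonzero remainder is the constant 340, so the polynomials are coprime and gcd = 1.

1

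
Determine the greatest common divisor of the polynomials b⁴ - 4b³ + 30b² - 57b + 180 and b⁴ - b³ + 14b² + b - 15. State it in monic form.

Euclidean algorithm in ℚ[b]:
  b⁴ - 4b³ + 30b² - 57b + 180 = (b⁴ - b³ + 14b² + b - 15) + (-3b³ + 16b² - 58b + 195)
  b⁴ - b³ + 14b² + b - 15 = (-(1/3)b - 13/9)(-3b³ + 16b² - 58b + 195) + ((160/9)b² - (160/9)b + 800/3)
  -3b³ + 16b² - 58b + 195 = (-(27/160)b + 117/160)((160/9)b² - (160/9)b + 800/3) + (0)
Last nonzero remainder: (160/9)b² - (160/9)b + 800/3. Dividing through by 160/9 gives the monic gcd b² - b + 15.

b² - b + 15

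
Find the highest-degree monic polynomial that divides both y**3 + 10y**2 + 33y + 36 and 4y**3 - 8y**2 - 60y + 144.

y + 4

By polynomial division,
  y**3 + 10y**2 + 33y + 36 = (1/4)(4y**3 - 8y**2 - 60y + 144) + (12y**2 + 48y)
  4y**3 - 8y**2 - 60y + 144 = ((1/3)y - 2)(12y**2 + 48y) + (36y + 144)
  12y**2 + 48y = ((1/3)y)(36y + 144) + (0)
Last nonzero remainder: 36y + 144. Dividing through by 36 gives the monic gcd y + 4.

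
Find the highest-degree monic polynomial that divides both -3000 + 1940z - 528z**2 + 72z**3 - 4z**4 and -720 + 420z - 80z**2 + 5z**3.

Repeated division with remainder:
  -4z**4 + 72z**3 - 528z**2 + 1940z - 3000 = (-(4/5)z + 8/5)(5z**3 - 80z**2 + 420z - 720) + (-64z**2 + 692z - 1848)
  5z**3 - 80z**2 + 420z - 720 = (-(5/64)z + 415/1024)(-64z**2 + 692z - 1848) + (-(1235/256)z + 3705/128)
  -64z**2 + 692z - 1848 = ((16384/1235)z - 78848/1235)(-(1235/256)z + 3705/128) + (0)
Last nonzero remainder: -(1235/256)z + 3705/128. Dividing through by -1235/256 gives the monic gcd z - 6.

-6 + z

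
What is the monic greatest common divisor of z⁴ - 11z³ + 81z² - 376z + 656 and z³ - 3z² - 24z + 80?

Euclidean algorithm in ℚ[z]:
  z⁴ - 11z³ + 81z² - 376z + 656 = (z - 8)(z³ - 3z² - 24z + 80) + (81z² - 648z + 1296)
  z³ - 3z² - 24z + 80 = ((1/81)z + 5/81)(81z² - 648z + 1296) + (0)
Last nonzero remainder: 81z² - 648z + 1296. Dividing through by 81 gives the monic gcd z² - 8z + 16.

z² - 8z + 16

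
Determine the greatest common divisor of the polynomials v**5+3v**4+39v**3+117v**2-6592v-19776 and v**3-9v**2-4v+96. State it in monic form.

v**2-5v-24

By polynomial division,
  v**5+3v**4+39v**3+117v**2-6592v-19776 = (v**2+12v+151)(v**3-9v**2-4v+96) + (1428v**2-7140v-34272)
  v**3-9v**2-4v+96 = ((1/1428)v-1/357)(1428v**2-7140v-34272) + (0)
Last nonzero remainder: 1428v**2-7140v-34272. Dividing through by 1428 gives the monic gcd v**2-5v-24.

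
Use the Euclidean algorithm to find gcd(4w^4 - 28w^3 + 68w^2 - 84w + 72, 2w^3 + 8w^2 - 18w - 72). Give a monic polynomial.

w - 3

Apply the Euclidean algorithm:
  4w^4 - 28w^3 + 68w^2 - 84w + 72 = (2w - 22)(2w^3 + 8w^2 - 18w - 72) + (280w^2 - 336w - 1512)
  2w^3 + 8w^2 - 18w - 72 = ((1/140)w + 13/350)(280w^2 - 336w - 1512) + ((132/25)w - 396/25)
  280w^2 - 336w - 1512 = ((1750/33)w + 1050/11)((132/25)w - 396/25) + (0)
Last nonzero remainder: (132/25)w - 396/25. Dividing through by 132/25 gives the monic gcd w - 3.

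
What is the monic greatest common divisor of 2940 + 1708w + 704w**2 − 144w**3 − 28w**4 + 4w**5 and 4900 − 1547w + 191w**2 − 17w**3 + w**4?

By polynomial division,
  4w**5 − 28w**4 − 144w**3 + 704w**2 + 1708w + 2940 = (4w + 40)(w**4 − 17w**3 + 191w**2 − 1547w + 4900) + (−228w**3 − 748w**2 + 43988w − 193060)
  w**4 − 17w**3 + 191w**2 − 1547w + 4900 = (−(1/228)w + 289/3249)(−228w**3 − 748w**2 + 43988w − 193060) + ((1463560/3249)w**2 − (20489840/3249)w + 71714440/3249)
  −228w**3 − 748w**2 + 43988w − 193060 = (−(185193/365890)w − 640053/73178)((1463560/3249)w**2 − (20489840/3249)w + 71714440/3249) + (0)
Last nonzero remainder: (1463560/3249)w**2 − (20489840/3249)w + 71714440/3249. Dividing through by 1463560/3249 gives the monic gcd w**2 − 14w + 49.

49 − 14w + w**2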